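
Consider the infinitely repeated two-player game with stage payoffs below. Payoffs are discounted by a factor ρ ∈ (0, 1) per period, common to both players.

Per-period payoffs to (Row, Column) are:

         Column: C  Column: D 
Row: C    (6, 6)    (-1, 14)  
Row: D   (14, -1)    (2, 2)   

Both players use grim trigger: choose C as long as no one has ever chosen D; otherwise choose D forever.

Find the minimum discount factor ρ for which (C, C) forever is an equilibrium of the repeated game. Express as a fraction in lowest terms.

2/3

One-period gain from deviating is 14 − 6 = 8. The loss is 6 − 2 = 4 in every subsequent period, with present value 4·ρ/(1−ρ).
Deviation is unprofitable when 4·ρ/(1−ρ) ≥ 8, i.e. ρ/(1−ρ) ≥ 2.
Equivalently ρ ≥ 8/(8+4) = 2/3.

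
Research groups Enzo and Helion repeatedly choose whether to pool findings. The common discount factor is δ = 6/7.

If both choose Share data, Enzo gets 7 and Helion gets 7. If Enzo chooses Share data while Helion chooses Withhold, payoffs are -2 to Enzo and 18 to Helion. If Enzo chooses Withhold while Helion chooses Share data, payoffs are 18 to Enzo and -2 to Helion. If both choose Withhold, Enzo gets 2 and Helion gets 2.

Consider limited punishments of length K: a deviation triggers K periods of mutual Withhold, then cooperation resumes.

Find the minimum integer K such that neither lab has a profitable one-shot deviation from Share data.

3

IC: δ(1−δ^K)/(1−δ) ≥ (18−7)/(7−2) = 11/5.
With δ = 6/7: need 1 − δ^K ≥ 11/5·(1−6/7)/(6/7), i.e. δ^K ≤ 0.6333.
Since (6/7)^2 = 0.7347 and (6/7)^3 = 0.6297, the smallest such K is 3.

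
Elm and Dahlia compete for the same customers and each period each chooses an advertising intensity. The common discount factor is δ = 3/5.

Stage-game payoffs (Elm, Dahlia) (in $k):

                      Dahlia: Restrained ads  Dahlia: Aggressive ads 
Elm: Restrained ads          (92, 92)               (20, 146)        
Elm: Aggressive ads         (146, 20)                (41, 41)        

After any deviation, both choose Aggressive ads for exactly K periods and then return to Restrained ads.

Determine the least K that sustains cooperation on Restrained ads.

3

Need Σ_{k=1}^{K} δ^k ≥ (146−92)/(92−41) = 1.0588 at δ = 3/5.
At K = 2 the sum is 0.9600 < 1.0588; at K = 3 it is 1.1760 ≥ 1.0588.
So the minimum punishment length is K = 3.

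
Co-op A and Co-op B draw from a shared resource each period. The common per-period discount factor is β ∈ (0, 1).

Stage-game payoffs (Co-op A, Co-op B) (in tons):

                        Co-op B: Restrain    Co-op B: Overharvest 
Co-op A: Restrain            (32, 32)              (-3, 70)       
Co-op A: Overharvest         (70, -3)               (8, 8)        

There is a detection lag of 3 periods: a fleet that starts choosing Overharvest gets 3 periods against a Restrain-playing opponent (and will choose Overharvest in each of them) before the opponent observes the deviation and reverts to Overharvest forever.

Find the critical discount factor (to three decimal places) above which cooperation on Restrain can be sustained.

0.849

A deviator earns 70 for 3 periods, then 8 forever; cooperating earns 32 forever. Multiplying the IC by (1−β):
32 ≥ 70(1−β^3) + 8β^3, so 62·β^3 ≥ 38 and β^3 ≥ 19/31.
β ≥ (19/31)^(1/3) ≈ 0.849.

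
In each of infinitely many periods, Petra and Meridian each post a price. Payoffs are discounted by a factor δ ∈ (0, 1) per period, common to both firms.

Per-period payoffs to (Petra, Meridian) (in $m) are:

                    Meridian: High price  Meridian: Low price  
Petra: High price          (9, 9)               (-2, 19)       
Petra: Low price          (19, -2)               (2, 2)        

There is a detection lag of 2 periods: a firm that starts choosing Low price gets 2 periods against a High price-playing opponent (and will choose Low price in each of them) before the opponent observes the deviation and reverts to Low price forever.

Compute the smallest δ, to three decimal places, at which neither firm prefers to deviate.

Deviating for the 2 undetected periods gains 19−9 = 10 per period over cooperation, then loses 9−2 = 7 per period forever once punishment starts.
Gain: 10(1 + δ + … + δ^1); loss: 7·δ^2/(1−δ).
No profitable deviation ⇔ 10(1−δ^2) ≤ 7·δ^2, i.e. δ^2 ≥ 10/(10+7) = 10/17.
Hence δ ≥ (10/17)^(1/2) ≈ 0.767.

0.767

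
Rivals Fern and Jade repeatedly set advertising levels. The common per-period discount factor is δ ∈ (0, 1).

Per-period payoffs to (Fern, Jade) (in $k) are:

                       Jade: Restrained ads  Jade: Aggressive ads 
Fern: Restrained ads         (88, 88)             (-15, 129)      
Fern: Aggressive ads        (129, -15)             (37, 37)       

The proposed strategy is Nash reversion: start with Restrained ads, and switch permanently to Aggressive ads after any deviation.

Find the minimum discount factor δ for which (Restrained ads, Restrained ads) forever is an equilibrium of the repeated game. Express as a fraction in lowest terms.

One-period gain from deviating is 129 − 88 = 41. The loss is 88 − 37 = 51 in every subsequent period, with present value 51·δ/(1−δ).
Deviation is unprofitable when 51·δ/(1−δ) ≥ 41, i.e. δ/(1−δ) ≥ 41/51.
Equivalently δ ≥ 41/(41+51) = 41/92.

41/92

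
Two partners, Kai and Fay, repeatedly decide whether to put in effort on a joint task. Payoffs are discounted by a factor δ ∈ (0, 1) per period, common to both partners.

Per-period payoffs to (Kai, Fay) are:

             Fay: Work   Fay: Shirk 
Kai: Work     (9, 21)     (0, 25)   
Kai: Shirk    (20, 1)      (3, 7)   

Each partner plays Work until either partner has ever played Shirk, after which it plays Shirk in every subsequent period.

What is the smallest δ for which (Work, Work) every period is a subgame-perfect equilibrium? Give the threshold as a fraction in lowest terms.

Kai's threshold: (20−9)/(20−3) = 11/17.
Fay's threshold: (25−21)/(25−7) = 2/9.
11/17 > 2/9, so Kai binds and δ* = 11/17.

11/17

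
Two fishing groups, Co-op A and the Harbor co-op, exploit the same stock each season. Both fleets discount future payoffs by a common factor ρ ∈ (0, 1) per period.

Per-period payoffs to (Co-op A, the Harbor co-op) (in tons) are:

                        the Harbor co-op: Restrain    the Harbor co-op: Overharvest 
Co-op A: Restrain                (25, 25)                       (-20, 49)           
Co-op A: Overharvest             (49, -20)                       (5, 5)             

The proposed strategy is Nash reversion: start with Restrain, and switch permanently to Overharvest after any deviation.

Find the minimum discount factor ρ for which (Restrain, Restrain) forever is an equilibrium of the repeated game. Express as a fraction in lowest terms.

25/(1−ρ) ≥ 49 + 5ρ/(1−ρ)
25 ≥ 49 − 44ρ
ρ ≥ 24/44 = 6/11.

6/11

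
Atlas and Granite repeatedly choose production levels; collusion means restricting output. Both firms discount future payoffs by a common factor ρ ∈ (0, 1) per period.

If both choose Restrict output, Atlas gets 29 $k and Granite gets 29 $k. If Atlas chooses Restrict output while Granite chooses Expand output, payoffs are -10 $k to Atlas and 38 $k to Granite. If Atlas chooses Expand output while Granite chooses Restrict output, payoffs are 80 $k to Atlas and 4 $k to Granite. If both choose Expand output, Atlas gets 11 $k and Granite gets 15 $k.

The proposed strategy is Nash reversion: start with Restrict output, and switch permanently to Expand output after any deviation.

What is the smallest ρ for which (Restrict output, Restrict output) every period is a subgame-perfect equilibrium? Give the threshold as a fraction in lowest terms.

For Atlas: deviation gain 80−29 = 51, per-period punishment loss 29−11 = 18. IC gives ρ ≥ 51/69 = 17/23.
For Granite: gain 9, loss 14 per period, so ρ ≥ 9/23.
The tighter constraint is Atlas's, so cooperation needs ρ ≥ 17/23.

17/23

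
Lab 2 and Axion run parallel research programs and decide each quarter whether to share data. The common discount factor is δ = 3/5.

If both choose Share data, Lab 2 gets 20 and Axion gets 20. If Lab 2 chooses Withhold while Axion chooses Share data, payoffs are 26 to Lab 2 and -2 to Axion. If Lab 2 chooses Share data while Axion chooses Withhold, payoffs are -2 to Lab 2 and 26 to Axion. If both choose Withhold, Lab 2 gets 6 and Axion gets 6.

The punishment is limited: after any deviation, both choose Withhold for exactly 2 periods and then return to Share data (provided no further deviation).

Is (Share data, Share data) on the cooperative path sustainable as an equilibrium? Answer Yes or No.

Yes

A one-shot deviation gives 26 now, then 6 for 2 periods, then back to 20.
Gain from deviating: (26−20) today; loss: (20−6) in each of the next 2 periods.
No-deviation condition: (20−6)(δ+…+δ^2) ≥ 26−20, i.e. δ+…+δ^2 ≥ 3/7.
At δ = 3/5: δ+…+δ^2 = 0.9600 ≥ 0.4286.
So cooperation is sustainable.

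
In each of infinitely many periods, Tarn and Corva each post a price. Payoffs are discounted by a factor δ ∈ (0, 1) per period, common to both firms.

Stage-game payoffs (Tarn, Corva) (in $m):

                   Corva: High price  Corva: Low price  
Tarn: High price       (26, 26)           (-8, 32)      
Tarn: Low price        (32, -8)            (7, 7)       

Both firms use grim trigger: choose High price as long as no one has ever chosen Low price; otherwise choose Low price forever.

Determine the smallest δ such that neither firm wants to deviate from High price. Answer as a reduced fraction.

26/(1−δ) ≥ 32 + 7δ/(1−δ)
26 ≥ 32 − 25δ
δ ≥ 6/25.

6/25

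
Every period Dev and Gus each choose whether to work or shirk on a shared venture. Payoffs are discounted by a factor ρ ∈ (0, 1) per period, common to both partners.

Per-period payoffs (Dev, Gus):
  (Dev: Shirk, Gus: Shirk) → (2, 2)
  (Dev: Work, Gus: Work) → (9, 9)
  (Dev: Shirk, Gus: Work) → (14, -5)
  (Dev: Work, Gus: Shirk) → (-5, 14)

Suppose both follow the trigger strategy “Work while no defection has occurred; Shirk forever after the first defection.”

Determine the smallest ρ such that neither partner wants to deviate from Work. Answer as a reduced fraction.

5/12

Cooperation forever yields 9 each period: 9/(1−ρ).
Deviating yields 14 once, then 2 forever: 14 + 2ρ/(1−ρ).
No profitable deviation requires 9/(1−ρ) ≥ 14 + 2ρ/(1−ρ).
Multiplying by (1−ρ): 9 ≥ 14(1−ρ) + 2ρ = 14 − 12ρ.
So 12ρ ≥ 5, i.e. ρ ≥ 5/12.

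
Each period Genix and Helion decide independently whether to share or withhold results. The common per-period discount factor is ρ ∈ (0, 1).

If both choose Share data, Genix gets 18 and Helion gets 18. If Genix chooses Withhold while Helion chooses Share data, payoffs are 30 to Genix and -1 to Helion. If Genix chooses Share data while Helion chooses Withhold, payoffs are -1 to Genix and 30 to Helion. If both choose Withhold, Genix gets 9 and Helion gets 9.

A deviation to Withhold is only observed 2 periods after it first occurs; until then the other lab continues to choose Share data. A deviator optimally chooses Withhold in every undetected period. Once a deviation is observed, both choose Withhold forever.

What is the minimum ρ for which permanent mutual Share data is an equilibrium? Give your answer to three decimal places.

0.756

A deviator earns 30 for 2 periods, then 9 forever; cooperating earns 18 forever. Multiplying the IC by (1−ρ):
18 ≥ 30(1−ρ^2) + 9ρ^2, so 21·ρ^2 ≥ 12 and ρ^2 ≥ 4/7.
ρ ≥ (4/7)^(1/2) ≈ 0.756.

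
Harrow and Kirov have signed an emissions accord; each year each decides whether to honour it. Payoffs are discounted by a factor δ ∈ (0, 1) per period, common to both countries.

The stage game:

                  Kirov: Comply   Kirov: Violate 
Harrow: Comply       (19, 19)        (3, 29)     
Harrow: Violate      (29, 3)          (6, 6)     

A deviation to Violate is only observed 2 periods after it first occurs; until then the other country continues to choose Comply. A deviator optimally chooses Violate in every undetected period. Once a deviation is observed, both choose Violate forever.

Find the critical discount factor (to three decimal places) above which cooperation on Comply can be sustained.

0.659

Deviating for the 2 undetected periods gains 29−19 = 10 per period over cooperation, then loses 19−6 = 13 per period forever once punishment starts.
Gain: 10(1 + δ + … + δ^1); loss: 13·δ^2/(1−δ).
No profitable deviation ⇔ 10(1−δ^2) ≤ 13·δ^2, i.e. δ^2 ≥ 10/(10+13) = 10/23.
Hence δ ≥ (10/23)^(1/2) ≈ 0.659.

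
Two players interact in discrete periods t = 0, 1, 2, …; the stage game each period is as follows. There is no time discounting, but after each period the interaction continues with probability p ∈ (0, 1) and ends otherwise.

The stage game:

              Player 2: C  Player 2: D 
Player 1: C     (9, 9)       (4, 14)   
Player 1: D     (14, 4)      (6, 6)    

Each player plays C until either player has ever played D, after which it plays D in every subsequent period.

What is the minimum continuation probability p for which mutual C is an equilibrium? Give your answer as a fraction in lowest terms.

5/8

Expected cooperation value is 9 + p·9 + p²·9 + … = 9/(1−p); deviation gives 14 + p·6/(1−p).
9 ≥ 14(1−p) + 6p ⇒ 8p ≥ 5 ⇒ p ≥ 5/8.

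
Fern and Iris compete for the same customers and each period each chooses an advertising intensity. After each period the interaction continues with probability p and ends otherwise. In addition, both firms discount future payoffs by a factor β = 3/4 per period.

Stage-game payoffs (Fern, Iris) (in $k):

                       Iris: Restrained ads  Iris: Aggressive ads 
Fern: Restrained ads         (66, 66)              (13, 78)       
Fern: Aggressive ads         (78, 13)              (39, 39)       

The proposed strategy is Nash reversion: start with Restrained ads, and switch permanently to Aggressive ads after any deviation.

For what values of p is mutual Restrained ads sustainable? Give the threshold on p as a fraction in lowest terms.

16/39

Expected continuation weight on next period's payoff is β·p = 3/4·p, which plays the role of the discount factor.
Cooperation requires 3/4·p ≥ (78−66)/(78−39) = 4/13, hence p ≥ 16/39.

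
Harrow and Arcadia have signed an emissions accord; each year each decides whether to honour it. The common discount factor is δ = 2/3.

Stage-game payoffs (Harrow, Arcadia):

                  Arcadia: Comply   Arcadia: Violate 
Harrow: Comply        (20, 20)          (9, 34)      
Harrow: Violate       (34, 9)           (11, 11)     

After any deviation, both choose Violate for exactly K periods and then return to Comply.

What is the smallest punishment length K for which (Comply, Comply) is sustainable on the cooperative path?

IC: δ(1−δ^K)/(1−δ) ≥ (34−20)/(20−11) = 14/9.
With δ = 2/3: need 1 − δ^K ≥ 14/9·(1−2/3)/(2/3), i.e. δ^K ≤ 0.2222.
Since (2/3)^3 = 0.2963 and (2/3)^4 = 0.1975, the smallest such K is 4.

4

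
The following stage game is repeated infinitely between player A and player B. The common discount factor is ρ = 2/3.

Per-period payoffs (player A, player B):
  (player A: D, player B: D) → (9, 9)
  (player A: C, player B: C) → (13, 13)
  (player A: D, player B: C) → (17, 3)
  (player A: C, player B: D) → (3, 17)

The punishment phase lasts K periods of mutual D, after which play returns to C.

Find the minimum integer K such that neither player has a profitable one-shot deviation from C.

No profitable deviation requires (13−9)(ρ+…+ρ^K) ≥ 17−13, i.e. ρ+…+ρ^K ≥ 1 ≈ 1.0000.
With ρ = 2/3, the partial sums are K=1: 0.6667, K=2: 1.1111.
K = 2 is the first length at which the sum reaches 1.0000.

2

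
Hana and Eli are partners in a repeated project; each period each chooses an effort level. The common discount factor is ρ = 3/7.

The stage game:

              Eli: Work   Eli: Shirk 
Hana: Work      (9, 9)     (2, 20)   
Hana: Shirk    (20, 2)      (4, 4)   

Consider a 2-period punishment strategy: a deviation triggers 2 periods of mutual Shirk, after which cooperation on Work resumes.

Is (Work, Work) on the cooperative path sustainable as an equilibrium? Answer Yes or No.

A one-shot deviation gives 20 now, then 4 for 2 periods, then back to 9.
Gain from deviating: (20−9) today; loss: (9−4) in each of the next 2 periods.
No-deviation condition: (9−4)(ρ+…+ρ^2) ≥ 20−9, i.e. ρ+…+ρ^2 ≥ 11/5.
At ρ = 3/7: ρ+…+ρ^2 = 0.6122 < 2.2000.
So cooperation is not sustainable.

No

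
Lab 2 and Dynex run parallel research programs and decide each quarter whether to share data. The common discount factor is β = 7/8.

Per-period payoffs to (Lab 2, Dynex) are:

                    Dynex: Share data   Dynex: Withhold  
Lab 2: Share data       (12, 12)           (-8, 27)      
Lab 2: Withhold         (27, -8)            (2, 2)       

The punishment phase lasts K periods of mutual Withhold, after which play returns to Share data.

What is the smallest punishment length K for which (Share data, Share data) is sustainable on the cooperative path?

2

IC: β(1−β^K)/(1−β) ≥ (27−12)/(12−2) = 3/2.
With β = 7/8: need 1 − β^K ≥ 3/2·(1−7/8)/(7/8), i.e. β^K ≤ 0.7857.
Since (7/8)^1 = 0.8750 and (7/8)^2 = 0.7656, the smallest such K is 2.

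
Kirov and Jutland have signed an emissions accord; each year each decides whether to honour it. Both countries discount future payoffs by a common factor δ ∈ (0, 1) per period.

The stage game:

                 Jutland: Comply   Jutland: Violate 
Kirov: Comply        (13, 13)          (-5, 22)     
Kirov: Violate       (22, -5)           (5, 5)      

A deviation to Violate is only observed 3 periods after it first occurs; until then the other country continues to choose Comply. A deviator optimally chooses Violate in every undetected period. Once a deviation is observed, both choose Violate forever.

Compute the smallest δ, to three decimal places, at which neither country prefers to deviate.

0.809

Deviating for the 3 undetected periods gains 22−13 = 9 per period over cooperation, then loses 13−5 = 8 per period forever once punishment starts.
Gain: 9(1 + δ + … + δ^2); loss: 8·δ^3/(1−δ).
No profitable deviation ⇔ 9(1−δ^3) ≤ 8·δ^3, i.e. δ^3 ≥ 9/(9+8) = 9/17.
Hence δ ≥ (9/17)^(1/3) ≈ 0.809.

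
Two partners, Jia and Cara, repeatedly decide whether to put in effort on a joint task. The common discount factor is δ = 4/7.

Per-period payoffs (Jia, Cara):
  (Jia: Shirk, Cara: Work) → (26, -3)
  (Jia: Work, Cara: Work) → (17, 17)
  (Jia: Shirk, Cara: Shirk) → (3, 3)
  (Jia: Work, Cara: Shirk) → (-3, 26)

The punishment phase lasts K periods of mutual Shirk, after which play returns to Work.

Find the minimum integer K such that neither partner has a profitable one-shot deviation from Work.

2

IC: δ(1−δ^K)/(1−δ) ≥ (26−17)/(17−3) = 9/14.
With δ = 4/7: need 1 − δ^K ≥ 9/14·(1−4/7)/(4/7), i.e. δ^K ≤ 0.5179.
Since (4/7)^1 = 0.5714 and (4/7)^2 = 0.3265, the smallest such K is 2.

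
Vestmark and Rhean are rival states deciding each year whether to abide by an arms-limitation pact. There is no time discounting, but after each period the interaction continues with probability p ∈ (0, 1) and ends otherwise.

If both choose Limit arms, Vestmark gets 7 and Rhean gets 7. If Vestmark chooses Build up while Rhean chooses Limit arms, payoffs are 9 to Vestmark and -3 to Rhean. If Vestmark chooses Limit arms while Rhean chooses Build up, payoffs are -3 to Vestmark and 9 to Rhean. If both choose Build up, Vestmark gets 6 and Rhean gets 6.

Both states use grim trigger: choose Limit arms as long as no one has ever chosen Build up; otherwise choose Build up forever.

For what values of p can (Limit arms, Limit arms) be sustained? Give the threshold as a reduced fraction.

Expected cooperation value is 7 + p·7 + p²·7 + … = 7/(1−p); deviation gives 9 + p·6/(1−p).
7 ≥ 9(1−p) + 6p ⇒ 3p ≥ 2 ⇒ p ≥ 2/3.

2/3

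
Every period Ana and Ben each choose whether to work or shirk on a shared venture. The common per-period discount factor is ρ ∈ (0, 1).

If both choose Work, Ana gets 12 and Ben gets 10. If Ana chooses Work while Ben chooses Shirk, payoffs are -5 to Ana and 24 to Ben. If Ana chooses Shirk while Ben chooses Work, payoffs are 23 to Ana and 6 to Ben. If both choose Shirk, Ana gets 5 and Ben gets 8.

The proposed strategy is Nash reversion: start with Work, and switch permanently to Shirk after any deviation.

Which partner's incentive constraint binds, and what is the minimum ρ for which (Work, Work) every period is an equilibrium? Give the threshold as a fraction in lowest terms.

Ben; ρ ≥ 7/8

Ana: cooperation gives 12 each period; deviation gives 23 once then 5 forever.
  12/(1−ρ) ≥ 23 + 5ρ/(1−ρ) ⇒ ρ ≥ 11/18.
Ben: cooperation gives 10 each period; deviation gives 24 once then 8 forever.
  ρ ≥ 14/16 = 7/8.
Both must hold, so the binding constraint is Ben's: ρ ≥ 7/8.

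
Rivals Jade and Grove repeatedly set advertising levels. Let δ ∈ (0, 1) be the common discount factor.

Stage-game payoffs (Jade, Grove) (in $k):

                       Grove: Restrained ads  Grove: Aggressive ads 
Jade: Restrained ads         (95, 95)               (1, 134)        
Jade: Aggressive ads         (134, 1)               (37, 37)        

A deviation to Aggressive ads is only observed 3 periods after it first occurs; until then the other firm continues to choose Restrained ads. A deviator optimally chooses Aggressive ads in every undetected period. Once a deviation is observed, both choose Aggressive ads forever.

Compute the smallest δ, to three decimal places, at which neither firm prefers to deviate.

Deviating for the 3 undetected periods gains 134−95 = 39 per period over cooperation, then loses 95−37 = 58 per period forever once punishment starts.
Gain: 39(1 + δ + … + δ^2); loss: 58·δ^3/(1−δ).
No profitable deviation ⇔ 39(1−δ^3) ≤ 58·δ^3, i.e. δ^3 ≥ 39/(39+58) = 39/97.
Hence δ ≥ (39/97)^(1/3) ≈ 0.738.

0.738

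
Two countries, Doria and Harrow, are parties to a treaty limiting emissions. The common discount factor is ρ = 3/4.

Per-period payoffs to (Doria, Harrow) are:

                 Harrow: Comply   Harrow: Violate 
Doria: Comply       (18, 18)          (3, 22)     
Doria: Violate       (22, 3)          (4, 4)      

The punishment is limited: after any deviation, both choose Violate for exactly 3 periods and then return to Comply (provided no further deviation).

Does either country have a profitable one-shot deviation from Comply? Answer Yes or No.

No

Comparing payoff streams over the 4 periods until play realigns: cooperate → 18(1+ρ+…+ρ^3); deviate → 22 + 4(ρ+…+ρ^3).
Cooperation is sustained iff (18−4)(ρ+…+ρ^3) ≥ 22−18.
ρ+…+ρ^3 = 3/4·(1−(3/4)^3)/(1−3/4) = 1.7344, and (22−18)/(18−4) = 0.2857.
1.7344 ≥ 0.2857, so cooperation is sustainable.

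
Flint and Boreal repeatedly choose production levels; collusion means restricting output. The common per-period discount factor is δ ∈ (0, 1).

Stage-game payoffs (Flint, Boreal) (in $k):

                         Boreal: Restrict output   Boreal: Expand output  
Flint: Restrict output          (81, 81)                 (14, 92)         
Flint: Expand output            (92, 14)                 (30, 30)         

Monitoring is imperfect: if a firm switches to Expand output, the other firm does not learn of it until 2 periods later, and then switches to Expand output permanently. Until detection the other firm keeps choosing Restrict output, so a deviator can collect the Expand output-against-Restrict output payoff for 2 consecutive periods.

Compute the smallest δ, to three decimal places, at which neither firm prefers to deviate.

The best deviation is to choose Expand output for all 2 undetected periods, earning 92 each, then 30 forever once detected.
Deviation value: 92(1−δ^2)/(1−δ) + 30δ^2/(1−δ); cooperation value: 81/(1−δ).
IC: 81 ≥ 92(1−δ^2) + 30δ^2 = 92 − 62δ^2.
So δ^2 ≥ 11/62, giving δ ≥ (11/62)^(1/2) ≈ 0.421.

0.421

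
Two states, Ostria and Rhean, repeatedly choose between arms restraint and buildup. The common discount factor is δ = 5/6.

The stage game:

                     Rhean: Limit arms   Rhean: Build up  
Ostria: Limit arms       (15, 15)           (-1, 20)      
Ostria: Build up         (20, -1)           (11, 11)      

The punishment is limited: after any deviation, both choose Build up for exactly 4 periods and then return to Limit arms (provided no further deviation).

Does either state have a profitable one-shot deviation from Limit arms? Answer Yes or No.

No

IC: δ+…+δ^4 ≥ (20−15)/(15−11) = 5/4.
At δ = 5/6: partial sum = 2.5887 ≥ 1.2500. Cooperation sustainable.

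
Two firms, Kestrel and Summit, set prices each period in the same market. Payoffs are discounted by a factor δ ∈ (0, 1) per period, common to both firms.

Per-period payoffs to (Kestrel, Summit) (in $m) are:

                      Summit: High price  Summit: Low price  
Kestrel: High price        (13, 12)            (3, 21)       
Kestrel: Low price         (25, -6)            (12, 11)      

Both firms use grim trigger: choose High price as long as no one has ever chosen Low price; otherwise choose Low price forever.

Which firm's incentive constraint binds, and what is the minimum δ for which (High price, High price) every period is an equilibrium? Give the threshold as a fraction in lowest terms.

Kestrel: cooperation gives 13 each period; deviation gives 25 once then 12 forever.
  13/(1−δ) ≥ 25 + 12δ/(1−δ) ⇒ δ ≥ 12/13.
Summit: cooperation gives 12 each period; deviation gives 21 once then 11 forever.
  δ ≥ 9/10.
Both must hold, so the binding constraint is Kestrel's: δ ≥ 12/13.

Kestrel; δ ≥ 12/13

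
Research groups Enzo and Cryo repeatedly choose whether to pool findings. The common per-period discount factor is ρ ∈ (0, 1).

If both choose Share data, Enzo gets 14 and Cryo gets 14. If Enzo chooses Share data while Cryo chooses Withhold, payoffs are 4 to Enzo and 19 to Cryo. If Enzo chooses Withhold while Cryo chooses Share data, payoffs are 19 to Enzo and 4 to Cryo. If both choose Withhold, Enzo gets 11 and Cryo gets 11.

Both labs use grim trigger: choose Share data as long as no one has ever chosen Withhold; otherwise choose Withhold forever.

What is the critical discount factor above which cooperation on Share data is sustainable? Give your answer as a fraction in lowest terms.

One-period gain from deviating is 19 − 14 = 5. The loss is 14 − 11 = 3 in every subsequent period, with present value 3·ρ/(1−ρ).
Deviation is unprofitable when 3·ρ/(1−ρ) ≥ 5, i.e. ρ/(1−ρ) ≥ 5/3.
Equivalently ρ ≥ 5/(5+3) = 5/8.

5/8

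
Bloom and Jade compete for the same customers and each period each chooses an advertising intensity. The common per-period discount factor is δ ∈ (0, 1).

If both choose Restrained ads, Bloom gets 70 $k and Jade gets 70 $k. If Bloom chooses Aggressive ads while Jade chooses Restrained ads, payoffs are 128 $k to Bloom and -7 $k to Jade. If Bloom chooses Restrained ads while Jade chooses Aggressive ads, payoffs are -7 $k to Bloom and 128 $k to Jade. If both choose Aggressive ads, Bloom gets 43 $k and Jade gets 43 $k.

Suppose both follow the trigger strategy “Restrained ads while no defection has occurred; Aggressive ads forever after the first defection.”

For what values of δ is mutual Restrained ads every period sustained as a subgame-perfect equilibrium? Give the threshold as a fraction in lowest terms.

58/85

70/(1−δ) ≥ 128 + 43δ/(1−δ)
70 ≥ 128 − 85δ
δ ≥ 58/85.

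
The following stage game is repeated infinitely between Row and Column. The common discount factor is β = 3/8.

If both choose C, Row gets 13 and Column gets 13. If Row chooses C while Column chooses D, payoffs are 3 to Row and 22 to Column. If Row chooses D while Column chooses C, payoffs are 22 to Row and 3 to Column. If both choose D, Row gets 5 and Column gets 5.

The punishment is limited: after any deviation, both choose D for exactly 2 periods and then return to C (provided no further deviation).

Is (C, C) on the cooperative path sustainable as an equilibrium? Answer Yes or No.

IC: β+…+β^2 ≥ (22−13)/(13−5) = 9/8.
At β = 3/8: partial sum = 0.5156 < 1.1250. Cooperation not sustainable.

No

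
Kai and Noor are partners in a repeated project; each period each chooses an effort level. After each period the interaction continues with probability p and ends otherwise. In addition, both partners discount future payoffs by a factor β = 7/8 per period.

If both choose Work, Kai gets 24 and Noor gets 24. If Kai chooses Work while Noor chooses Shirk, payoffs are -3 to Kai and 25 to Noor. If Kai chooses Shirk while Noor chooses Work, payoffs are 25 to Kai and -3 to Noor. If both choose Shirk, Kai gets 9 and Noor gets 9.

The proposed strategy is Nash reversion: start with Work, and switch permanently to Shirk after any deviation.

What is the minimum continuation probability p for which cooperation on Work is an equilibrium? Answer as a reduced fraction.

1/14

With continuation probability p and discount β, the effective per-period discount factor is βp.
Grim-trigger IC: βp ≥ (25−24)/(25−9) = 1/16.
So p ≥ (1/16)/(7/8) = 1/14.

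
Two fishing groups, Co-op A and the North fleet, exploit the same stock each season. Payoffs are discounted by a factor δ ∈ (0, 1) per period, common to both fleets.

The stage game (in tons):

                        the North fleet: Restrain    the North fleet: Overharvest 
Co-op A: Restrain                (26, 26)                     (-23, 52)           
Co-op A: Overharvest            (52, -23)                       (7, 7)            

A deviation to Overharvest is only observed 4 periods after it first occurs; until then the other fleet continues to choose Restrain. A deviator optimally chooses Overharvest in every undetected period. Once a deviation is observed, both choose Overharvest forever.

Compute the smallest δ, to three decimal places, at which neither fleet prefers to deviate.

0.872

Deviating for the 4 undetected periods gains 52−26 = 26 per period over cooperation, then loses 26−7 = 19 per period forever once punishment starts.
Gain: 26(1 + δ + … + δ^3); loss: 19·δ^4/(1−δ).
No profitable deviation ⇔ 26(1−δ^4) ≤ 19·δ^4, i.e. δ^4 ≥ 26/(26+19) = 26/45.
Hence δ ≥ (26/45)^(1/4) ≈ 0.872.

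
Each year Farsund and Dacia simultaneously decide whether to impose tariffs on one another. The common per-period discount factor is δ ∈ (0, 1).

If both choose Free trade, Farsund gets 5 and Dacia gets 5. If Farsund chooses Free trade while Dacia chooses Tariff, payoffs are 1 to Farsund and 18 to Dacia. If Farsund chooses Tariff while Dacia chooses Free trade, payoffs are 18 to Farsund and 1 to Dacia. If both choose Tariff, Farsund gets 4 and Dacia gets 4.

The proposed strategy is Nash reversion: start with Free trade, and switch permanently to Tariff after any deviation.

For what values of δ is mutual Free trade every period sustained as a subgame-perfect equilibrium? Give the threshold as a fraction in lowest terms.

13/14

Cooperation forever yields 5 each period: 5/(1−δ).
Deviating yields 18 once, then 4 forever: 18 + 4δ/(1−δ).
No profitable deviation requires 5/(1−δ) ≥ 18 + 4δ/(1−δ).
Multiplying by (1−δ): 5 ≥ 18(1−δ) + 4δ = 18 − 14δ.
So 14δ ≥ 13, i.e. δ ≥ 13/14.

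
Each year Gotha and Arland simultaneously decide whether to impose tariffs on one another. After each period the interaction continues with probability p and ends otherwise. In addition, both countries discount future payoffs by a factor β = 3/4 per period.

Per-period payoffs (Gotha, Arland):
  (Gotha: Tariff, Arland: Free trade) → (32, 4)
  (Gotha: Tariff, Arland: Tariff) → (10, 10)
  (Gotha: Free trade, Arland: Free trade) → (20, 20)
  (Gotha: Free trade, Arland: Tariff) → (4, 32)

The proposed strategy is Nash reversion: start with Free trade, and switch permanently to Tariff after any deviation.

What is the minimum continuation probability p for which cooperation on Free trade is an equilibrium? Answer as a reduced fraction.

8/11

Expected continuation weight on next period's payoff is β·p = 3/4·p, which plays the role of the discount factor.
Cooperation requires 3/4·p ≥ (32−20)/(32−10) = 6/11, hence p ≥ 8/11.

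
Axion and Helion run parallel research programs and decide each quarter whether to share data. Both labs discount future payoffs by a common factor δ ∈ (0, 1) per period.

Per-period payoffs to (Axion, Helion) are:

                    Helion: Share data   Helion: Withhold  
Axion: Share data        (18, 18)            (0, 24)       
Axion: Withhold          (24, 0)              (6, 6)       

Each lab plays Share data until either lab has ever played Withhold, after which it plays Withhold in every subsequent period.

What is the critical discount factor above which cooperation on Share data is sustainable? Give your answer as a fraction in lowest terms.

1/3

Under grim trigger the critical discount factor is (T−C)/(T−P) with T = 24, C = 18, P = 6.
δ* = (24−18)/(24−6) = 6/18 = 1/3.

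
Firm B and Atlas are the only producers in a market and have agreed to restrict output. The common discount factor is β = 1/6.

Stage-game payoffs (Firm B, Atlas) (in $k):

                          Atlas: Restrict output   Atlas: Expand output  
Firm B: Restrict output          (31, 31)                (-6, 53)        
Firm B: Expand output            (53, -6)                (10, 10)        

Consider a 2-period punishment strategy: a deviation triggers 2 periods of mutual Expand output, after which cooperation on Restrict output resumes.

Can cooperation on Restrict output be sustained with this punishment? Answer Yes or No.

No

A one-shot deviation gives 53 now, then 10 for 2 periods, then back to 31.
Gain from deviating: (53−31) today; loss: (31−10) in each of the next 2 periods.
No-deviation condition: (31−10)(β+…+β^2) ≥ 53−31, i.e. β+…+β^2 ≥ 22/21.
At β = 1/6: β+…+β^2 = 0.1944 < 1.0476.
So cooperation is not sustainable.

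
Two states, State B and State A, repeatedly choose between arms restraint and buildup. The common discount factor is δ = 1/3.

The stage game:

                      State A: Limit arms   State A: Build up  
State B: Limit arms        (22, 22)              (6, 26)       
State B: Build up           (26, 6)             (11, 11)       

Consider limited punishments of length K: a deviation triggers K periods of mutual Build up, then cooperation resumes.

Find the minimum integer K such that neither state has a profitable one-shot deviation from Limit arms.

2

Need Σ_{k=1}^{K} δ^k ≥ (26−22)/(22−11) = 0.3636 at δ = 1/3.
At K = 1 the sum is 0.3333 < 0.3636; at K = 2 it is 0.4444 ≥ 0.3636.
So the minimum punishment length is K = 2.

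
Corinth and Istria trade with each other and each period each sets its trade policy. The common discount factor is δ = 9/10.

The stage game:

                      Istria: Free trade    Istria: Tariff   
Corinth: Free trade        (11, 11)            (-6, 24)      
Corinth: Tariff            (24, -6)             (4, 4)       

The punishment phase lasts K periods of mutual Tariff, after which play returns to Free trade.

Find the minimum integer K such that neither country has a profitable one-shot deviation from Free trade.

IC: δ(1−δ^K)/(1−δ) ≥ (24−11)/(11−4) = 13/7.
With δ = 9/10: need 1 − δ^K ≥ 13/7·(1−9/10)/(9/10), i.e. δ^K ≤ 0.7937.
Since (9/10)^2 = 0.8100 and (9/10)^3 = 0.7290, the smallest such K is 3.

3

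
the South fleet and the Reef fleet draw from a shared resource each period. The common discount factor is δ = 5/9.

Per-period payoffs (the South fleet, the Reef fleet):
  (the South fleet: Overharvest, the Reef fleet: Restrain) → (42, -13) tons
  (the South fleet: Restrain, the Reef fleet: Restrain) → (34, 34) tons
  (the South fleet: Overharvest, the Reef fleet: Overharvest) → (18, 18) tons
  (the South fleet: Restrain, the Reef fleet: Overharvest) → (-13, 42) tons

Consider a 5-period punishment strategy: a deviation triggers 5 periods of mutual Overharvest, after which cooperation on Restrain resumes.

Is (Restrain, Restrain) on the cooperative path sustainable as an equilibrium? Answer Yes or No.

A one-shot deviation gives 42 now, then 18 for 5 periods, then back to 34.
Gain from deviating: (42−34) today; loss: (34−18) in each of the next 5 periods.
No-deviation condition: (34−18)(δ+…+δ^5) ≥ 42−34, i.e. δ+…+δ^5 ≥ 1/2.
At δ = 5/9: δ+…+δ^5 = 1.1838 ≥ 0.5000.
So cooperation is sustainable.

Yes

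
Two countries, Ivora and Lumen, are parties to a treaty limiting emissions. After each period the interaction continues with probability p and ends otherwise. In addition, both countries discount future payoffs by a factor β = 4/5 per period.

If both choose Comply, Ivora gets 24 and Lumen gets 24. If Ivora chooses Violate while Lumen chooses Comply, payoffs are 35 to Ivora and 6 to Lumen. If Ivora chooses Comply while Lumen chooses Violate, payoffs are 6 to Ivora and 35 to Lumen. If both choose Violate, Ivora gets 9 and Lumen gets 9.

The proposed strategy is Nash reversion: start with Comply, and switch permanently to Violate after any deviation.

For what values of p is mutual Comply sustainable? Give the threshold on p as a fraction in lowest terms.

Expected continuation weight on next period's payoff is β·p = 4/5·p, which plays the role of the discount factor.
Cooperation requires 4/5·p ≥ (35−24)/(35−9) = 11/26, hence p ≥ 55/104.

55/104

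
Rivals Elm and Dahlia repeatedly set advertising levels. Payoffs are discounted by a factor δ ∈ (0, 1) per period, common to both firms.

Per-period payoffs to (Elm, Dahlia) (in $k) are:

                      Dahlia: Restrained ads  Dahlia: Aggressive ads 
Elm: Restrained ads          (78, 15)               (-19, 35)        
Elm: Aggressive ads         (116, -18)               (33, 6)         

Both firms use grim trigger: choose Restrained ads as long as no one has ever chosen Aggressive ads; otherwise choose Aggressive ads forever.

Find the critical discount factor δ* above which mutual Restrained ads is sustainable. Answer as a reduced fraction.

Elm's threshold: (116−78)/(116−33) = 38/83.
Dahlia's threshold: (35−15)/(35−6) = 20/29.
38/83 < 20/29, so Dahlia binds and δ* = 20/29.

20/29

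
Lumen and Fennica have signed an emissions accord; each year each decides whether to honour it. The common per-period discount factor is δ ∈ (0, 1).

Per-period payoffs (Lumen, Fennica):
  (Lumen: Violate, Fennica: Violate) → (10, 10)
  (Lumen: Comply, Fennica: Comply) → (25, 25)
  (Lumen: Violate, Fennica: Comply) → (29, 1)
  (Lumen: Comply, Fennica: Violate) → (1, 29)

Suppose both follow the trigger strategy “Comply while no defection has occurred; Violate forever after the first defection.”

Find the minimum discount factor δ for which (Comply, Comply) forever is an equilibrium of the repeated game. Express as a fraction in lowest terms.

Cooperation forever yields 25 each period: 25/(1−δ).
Deviating yields 29 once, then 10 forever: 29 + 10δ/(1−δ).
No profitable deviation requires 25/(1−δ) ≥ 29 + 10δ/(1−δ).
Multiplying by (1−δ): 25 ≥ 29(1−δ) + 10δ = 29 − 19δ.
So 19δ ≥ 4, i.e. δ ≥ 4/19.

4/19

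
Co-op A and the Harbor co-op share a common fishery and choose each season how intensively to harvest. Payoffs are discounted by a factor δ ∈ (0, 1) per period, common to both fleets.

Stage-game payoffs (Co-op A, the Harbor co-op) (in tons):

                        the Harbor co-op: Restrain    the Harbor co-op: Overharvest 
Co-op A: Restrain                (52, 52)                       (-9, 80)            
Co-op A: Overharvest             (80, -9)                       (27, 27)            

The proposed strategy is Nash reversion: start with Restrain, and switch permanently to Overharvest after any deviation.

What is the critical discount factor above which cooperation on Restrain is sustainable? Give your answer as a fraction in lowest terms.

28/53

One-period gain from deviating is 80 − 52 = 28. The loss is 52 − 27 = 25 in every subsequent period, with present value 25·δ/(1−δ).
Deviation is unprofitable when 25·δ/(1−δ) ≥ 28, i.e. δ/(1−δ) ≥ 28/25.
Equivalently δ ≥ 28/(28+25) = 28/53.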